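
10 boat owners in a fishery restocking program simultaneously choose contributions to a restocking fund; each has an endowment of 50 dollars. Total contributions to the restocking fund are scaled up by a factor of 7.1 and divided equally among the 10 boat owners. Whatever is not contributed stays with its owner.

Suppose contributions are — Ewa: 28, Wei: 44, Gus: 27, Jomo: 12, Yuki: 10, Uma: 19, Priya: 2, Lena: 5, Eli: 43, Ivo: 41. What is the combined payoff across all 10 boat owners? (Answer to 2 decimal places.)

1909.10 dollars

Total contributed: 28 + 44 + 27 + 12 + 10 + 19 + 2 + 5 + 43 + 41 = 231; total kept: 10 × 50 − 231 = 269.
The restocking fund pays out 7.1 × 231 = 1640.10 in aggregate.
Group total = 269 + 1640.10 = 1909.10.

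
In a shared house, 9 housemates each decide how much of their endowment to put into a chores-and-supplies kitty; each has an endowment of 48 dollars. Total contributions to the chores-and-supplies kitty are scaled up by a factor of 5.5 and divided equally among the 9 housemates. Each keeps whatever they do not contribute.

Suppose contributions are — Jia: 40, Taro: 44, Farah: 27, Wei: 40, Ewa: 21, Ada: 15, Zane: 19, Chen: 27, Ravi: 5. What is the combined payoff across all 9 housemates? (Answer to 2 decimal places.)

Total contributed: 40 + 44 + 27 + 40 + 21 + 15 + 19 + 27 + 5 = 238; total kept: 9 × 48 − 238 = 194.
The chores-and-supplies kitty pays out 5.5 × 238 = 1309.00 in aggregate.
Group total = 194 + 1309.00 = 1503.00.

1503.00 dollars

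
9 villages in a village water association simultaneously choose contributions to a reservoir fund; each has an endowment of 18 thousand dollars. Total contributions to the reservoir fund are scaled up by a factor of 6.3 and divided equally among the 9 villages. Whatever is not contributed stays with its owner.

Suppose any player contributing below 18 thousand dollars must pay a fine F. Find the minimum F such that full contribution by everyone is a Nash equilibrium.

Given the others contribute fully, the best deviation is to contribute 0 (any partial contribution still incurs the fine and gives up units whose private return 0.7000 is below 1).
Deviating from 18 to 0 saves 18 thousand dollars but forfeits the deviator's share of the drop in the reservoir fund: 6.3/9 × 18 = 12.60.
So the deviation gain is 18 − 12.60 = 5.40, and the fine must be at least 5.40 thousand dollars to wipe it out.

5.40 thousand dollars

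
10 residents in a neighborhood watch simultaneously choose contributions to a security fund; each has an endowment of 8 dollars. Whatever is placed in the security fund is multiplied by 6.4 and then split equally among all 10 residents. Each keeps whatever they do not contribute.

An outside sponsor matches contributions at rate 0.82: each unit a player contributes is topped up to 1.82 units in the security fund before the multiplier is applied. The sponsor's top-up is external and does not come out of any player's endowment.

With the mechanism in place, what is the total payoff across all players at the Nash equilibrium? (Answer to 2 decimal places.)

The effective private return per unit is now 6.4 × 1.82 / 10 = 1.1648 > 1, so every player's dominant strategy flips to full contribution.
At the Nash equilibrium everyone contributes 8. Group total payoff = 6.4 × 1.82 × 80 = 931.84.

931.84 dollars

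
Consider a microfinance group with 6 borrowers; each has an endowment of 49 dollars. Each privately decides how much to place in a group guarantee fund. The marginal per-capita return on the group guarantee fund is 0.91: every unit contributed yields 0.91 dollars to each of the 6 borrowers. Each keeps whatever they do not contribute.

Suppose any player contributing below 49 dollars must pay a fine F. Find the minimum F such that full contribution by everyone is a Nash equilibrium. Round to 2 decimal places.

4.41 dollars

Given the others contribute fully, the best deviation is to contribute 0 (any partial contribution still incurs the fine and gives up units whose private return 0.91 is below 1).
Deviating from 49 to 0 saves 49 dollars but forfeits the deviator's share of the drop in the group guarantee fund: 0.91 × 49 = 44.59.
So the deviation gain is 49 − 44.59 = 4.41, and the fine must be at least 4.41 dollars to wipe it out.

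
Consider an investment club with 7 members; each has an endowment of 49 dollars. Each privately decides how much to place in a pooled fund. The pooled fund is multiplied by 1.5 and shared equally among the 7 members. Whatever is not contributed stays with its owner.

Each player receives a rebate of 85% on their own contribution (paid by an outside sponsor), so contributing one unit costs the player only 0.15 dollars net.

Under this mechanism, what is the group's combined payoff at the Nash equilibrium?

With the mechanism, a contributed unit returns (1.5/7) / 0.15 = 1.4286 per unit of net cost to the contributor — now above 1 — so contributing fully is weakly dominant for every player.
At the Nash equilibrium everyone contributes 49. Group total payoff = 7 × (49 × 0.85 + 1.5 × 49) = 806.05.

806.05 dollars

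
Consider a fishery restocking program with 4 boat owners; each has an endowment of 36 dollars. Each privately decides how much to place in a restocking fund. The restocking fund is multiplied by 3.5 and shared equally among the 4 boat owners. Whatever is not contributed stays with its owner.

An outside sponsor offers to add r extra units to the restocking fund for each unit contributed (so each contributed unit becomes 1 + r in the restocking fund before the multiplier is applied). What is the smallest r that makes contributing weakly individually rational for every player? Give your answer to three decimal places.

0.143

With matching at rate r, one contributed unit becomes (1 + r) in the restocking fund and returns 3.5 × (1 + r) / 4 to the contributor.
Setting this equal to 1: 1 + r = 4/3.5 = 1.1429.
So the minimum matching rate is r = 1.1429 − 1 = 0.143.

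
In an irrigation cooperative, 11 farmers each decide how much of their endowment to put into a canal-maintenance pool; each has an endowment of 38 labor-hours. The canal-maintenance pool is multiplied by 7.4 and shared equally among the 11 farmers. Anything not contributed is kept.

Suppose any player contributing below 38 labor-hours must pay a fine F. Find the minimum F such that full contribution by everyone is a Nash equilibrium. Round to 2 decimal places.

Given the others contribute fully, the best deviation is to contribute 0 (any partial contribution still incurs the fine and gives up units whose private return 0.6727 is below 1).
Deviating from 38 to 0 saves 38 labor-hours but forfeits the deviator's share of the drop in the canal-maintenance pool: 7.4/11 × 38 = 25.56.
So the deviation gain is 38 − 25.56 = 12.44, and the fine must be at least 12.44 labor-hours to wipe it out.

12.44 labor-hours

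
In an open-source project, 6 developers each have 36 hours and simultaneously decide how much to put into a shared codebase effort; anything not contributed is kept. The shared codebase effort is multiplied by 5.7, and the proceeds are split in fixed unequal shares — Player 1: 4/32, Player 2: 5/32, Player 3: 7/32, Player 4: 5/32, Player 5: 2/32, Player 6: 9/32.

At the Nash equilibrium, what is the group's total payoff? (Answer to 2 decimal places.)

For player j, contributing a unit is worthwhile iff 5.7 × (j's share) ≥ 1, i.e. iff j's share is at least 0.1754.
Player 3 and Player 6 are above the threshold, contributing 36 each; the remaining 4 contribute 0. Total contributed: 72.
The shared codebase effort pays out 5.7 × 72 = 410.40 in total (split across the unequal shares, but the aggregate is all that matters for the group sum).
The 4 free-riders keep 36 each, adding 144. Group total = 144 + 410.40 = 554.40.

554.40 hours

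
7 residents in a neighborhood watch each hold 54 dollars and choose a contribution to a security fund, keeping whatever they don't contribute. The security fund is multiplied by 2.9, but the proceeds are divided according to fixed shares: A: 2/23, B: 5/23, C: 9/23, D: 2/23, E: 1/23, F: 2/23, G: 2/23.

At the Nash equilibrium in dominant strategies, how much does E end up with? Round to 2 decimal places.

Player j's private return per contributed unit is 2.9 × (j's share). Contributing is weakly dominant for j when that share is at least 1/2.9 = 0.3448, and contributing 0 is dominant otherwise.
C alone (share 9/23) is above the threshold, contributing 54; the remaining 6 contribute 0. Total contributed: 54.
E keeps 54 and receives 2.9 × 54 × 1/23 = 6.81 from the security fund, for a payoff of 60.81.

60.81 dollars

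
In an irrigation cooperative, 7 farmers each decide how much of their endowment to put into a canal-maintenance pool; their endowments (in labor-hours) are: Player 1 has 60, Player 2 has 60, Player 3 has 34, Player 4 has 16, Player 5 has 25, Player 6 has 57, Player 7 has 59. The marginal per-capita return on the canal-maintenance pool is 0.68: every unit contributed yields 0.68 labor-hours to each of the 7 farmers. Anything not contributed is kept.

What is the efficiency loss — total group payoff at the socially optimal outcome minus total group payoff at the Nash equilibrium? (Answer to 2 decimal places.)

The private return per contributed unit is 0.68 < 1 for everyone, so the Nash equilibrium is zero contribution and the group total is Σ E_j = 60 + 60 + 34 + 16 + 25 + 57 + 59 = 311.
Each contributed unit returns 4.760 to the group, so the social optimum is full contribution by everyone: group total = 4.760 × 311 = 1480.36.
Efficiency loss = (4.760 − 1) × 311 = 1169.36.

1169.36 labor-hours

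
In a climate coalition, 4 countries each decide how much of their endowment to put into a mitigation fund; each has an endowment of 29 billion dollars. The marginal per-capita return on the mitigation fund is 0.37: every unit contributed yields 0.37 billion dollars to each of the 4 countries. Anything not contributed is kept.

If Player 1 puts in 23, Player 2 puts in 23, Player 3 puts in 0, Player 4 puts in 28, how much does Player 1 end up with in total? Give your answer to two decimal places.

33.38 billion dollars

Total contributed: 23 + 23 + 0 + 28 = 74.
Each receives 0.37 × 74 = 27.38 from the mitigation fund.
Player 1 keeps 29 − 23 = 6, so Player 1's payoff is 6 + 27.38 = 33.38.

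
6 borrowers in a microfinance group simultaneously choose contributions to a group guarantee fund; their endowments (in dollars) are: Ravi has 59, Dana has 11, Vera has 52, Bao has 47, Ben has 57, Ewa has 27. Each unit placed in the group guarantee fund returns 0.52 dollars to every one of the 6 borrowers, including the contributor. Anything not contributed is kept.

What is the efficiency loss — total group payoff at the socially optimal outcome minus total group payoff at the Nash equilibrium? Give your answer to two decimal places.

The private return per contributed unit is 0.52 < 1 for everyone, so the Nash equilibrium is zero contribution and the group total is Σ E_j = 59 + 11 + 52 + 47 + 57 + 27 = 253.
Each contributed unit returns 3.120 to the group, so the social optimum is full contribution by everyone: group total = 3.120 × 253 = 789.36.
Efficiency loss = (3.120 − 1) × 253 = 536.36.

536.36 dollars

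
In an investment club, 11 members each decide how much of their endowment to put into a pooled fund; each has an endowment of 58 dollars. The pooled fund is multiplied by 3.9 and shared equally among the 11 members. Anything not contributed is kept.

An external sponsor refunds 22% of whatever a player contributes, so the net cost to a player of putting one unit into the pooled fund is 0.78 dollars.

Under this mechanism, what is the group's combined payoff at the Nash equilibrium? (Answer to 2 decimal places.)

638.00 dollars

Even with the mechanism, each unit contributed returns only (3.9/11) / 0.78 = 0.4545 per unit of net cost, so contributing nothing is still dominant.
At the Nash equilibrium no one contributes; group total payoff = 11 × 58 = 638.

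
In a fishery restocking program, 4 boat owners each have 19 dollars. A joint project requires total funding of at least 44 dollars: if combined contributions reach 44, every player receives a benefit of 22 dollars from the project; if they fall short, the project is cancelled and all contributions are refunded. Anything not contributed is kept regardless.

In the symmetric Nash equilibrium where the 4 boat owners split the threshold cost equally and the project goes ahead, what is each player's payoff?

30 dollars

Equal share of the threshold: 44/4 = 11.
At this profile no one gains by cutting their contribution: any cut drops the total below 44, the project is cancelled, contributions are refunded, and the deviator ends with 19, which is less than 19 − 11 + 22 = 30. Contributing more than 11 just wastes the excess. So contributing exactly 11 is a best response.
Each player's payoff: 19 − 11 + 22 = 30.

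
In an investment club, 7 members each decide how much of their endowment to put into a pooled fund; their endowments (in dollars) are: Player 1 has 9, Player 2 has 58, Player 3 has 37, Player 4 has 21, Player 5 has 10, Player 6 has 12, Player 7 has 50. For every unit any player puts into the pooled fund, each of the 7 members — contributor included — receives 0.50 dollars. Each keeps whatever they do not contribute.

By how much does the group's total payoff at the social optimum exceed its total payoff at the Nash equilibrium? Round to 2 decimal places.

492.50 dollars

The private return per contributed unit is 0.50 < 1 for everyone, so the Nash equilibrium is zero contribution and the group total is Σ E_j = 9 + 58 + 37 + 21 + 10 + 12 + 50 = 197.
Each contributed unit returns 3.500 to the group, so the social optimum is full contribution by everyone: group total = 3.500 × 197 = 689.50.
Efficiency loss = (3.500 − 1) × 197 = 492.50.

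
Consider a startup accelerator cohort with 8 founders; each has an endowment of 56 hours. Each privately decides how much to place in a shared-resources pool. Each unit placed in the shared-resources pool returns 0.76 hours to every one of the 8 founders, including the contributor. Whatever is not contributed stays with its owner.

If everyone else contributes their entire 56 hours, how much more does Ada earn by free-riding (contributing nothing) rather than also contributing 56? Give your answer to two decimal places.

Switching from a contribution of 56 to 0 lets Ada keep an extra 56 hours, but lowers the shared-resources pool by 56, which costs Ada their own share of that drop: 0.76 × 56 = 42.56.
Net gain = 56 − 42.56 = 13.44. The private return per contributed unit (0.76) is below 1, so free-riding is indeed the best response regardless of what the others do.

13.44 hours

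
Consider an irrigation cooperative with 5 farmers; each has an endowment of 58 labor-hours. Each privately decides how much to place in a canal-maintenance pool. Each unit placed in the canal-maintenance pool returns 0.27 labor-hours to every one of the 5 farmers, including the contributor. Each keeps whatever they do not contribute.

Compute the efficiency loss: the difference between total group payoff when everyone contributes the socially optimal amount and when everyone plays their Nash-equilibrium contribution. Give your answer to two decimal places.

101.50 labor-hours

The private return per contributed unit is 0.27 < 1, so contributing 0 is dominant for every player. At the Nash equilibrium everyone keeps their 58, and the group total is 5 × 58 = 290.
Each contributed unit returns 1.350 to the group as a whole (0.27 to each of 5 players), which exceeds 1, so the social optimum is full contribution: group total = 1.350 × 290 = 391.50.
Efficiency loss = 391.50 − 290 = 101.50.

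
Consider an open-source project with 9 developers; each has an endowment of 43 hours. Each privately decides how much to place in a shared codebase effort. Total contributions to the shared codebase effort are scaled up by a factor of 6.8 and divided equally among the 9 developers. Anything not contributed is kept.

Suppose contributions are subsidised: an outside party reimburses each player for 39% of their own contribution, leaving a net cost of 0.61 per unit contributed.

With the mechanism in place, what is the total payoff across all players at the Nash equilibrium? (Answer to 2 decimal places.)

2782.53 hours

The effective private return per unit is now (6.8/9) / 0.61 = 1.2386 > 1, so every player's dominant strategy flips to full contribution.
So the Nash equilibrium is full contribution by all 9; the group earns 9 × (43 × 0.39 + 6.8 × 43) = 2782.53.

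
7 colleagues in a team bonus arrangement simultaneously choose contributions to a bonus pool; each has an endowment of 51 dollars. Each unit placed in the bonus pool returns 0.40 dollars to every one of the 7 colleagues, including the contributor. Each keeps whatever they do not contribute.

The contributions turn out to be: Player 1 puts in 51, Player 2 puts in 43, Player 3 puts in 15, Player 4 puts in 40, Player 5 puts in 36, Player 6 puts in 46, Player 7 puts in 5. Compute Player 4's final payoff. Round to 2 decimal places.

Total contributed: 51 + 43 + 15 + 40 + 36 + 46 + 5 = 236.
Each receives 0.40 × 236 = 94.40 from the bonus pool.
Player 4 keeps 51 − 40 = 11, so Player 4's payoff is 11 + 94.40 = 105.40.

105.40 dollars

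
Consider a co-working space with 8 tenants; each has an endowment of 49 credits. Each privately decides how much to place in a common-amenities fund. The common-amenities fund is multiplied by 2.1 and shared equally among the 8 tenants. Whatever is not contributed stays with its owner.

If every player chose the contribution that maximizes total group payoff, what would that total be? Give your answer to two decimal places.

Each contributed unit returns 2.100 to the group as a whole (0.2625 to each of 8 players), which exceeds 1, so the social optimum is full contribution: group total = 2.100 × 392 = 823.20.

823.20 credits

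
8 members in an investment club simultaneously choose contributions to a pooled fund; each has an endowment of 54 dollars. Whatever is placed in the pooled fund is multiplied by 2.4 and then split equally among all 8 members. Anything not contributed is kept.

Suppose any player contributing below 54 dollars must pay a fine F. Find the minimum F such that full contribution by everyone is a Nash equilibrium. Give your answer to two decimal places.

Given the others contribute fully, the best deviation is to contribute 0 (any partial contribution still incurs the fine and gives up units whose private return 0.3000 is below 1).
Deviating from 54 to 0 saves 54 dollars but forfeits the deviator's share of the drop in the pooled fund: 2.4/8 × 54 = 16.20.
So the deviation gain is 54 − 16.20 = 37.80, and the fine must be at least 37.80 dollars to wipe it out.

37.80 dollars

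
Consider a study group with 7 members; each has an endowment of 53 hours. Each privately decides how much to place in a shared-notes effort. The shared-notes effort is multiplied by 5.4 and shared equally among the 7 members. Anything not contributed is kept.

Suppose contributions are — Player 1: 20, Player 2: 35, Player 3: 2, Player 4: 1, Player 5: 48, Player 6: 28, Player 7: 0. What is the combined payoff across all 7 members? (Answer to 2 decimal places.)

Total contributed: 20 + 35 + 2 + 1 + 48 + 28 + 0 = 134; total kept: 7 × 53 − 134 = 237.
The shared-notes effort pays out 5.4 × 134 = 723.60 in aggregate.
Group total = 237 + 723.60 = 960.60.

960.60 hours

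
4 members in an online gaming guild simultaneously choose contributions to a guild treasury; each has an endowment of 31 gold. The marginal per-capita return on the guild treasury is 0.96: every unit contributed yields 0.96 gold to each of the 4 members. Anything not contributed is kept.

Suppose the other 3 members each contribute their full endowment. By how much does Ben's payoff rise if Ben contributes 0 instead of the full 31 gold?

1.24 gold

Switching from a contribution of 31 to 0 lets Ben keep an extra 31 gold, but lowers the guild treasury by 31, which costs Ben their own share of that drop: 0.96 × 31 = 29.76.
Net gain = 31 − 29.76 = 1.24. The private return per contributed unit (0.96) is below 1, so free-riding is indeed the best response regardless of what the others do.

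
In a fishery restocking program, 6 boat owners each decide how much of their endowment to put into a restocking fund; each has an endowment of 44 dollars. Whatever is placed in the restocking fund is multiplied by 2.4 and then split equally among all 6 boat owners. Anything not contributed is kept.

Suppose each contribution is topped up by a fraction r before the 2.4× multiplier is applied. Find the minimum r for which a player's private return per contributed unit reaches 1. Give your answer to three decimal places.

With matching at rate r, one contributed unit becomes (1 + r) in the restocking fund and returns 2.4 × (1 + r) / 6 to the contributor.
Setting this equal to 1: 1 + r = 6/2.4 = 2.5000.
So the minimum matching rate is r = 2.5000 − 1 = 1.500.

1.500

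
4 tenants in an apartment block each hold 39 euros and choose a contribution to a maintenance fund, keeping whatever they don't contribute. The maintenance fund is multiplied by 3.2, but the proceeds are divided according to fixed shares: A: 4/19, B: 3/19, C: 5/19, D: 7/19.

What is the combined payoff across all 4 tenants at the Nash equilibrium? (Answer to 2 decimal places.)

241.80 euros

For player j, contributing a unit is worthwhile iff 3.2 × (j's share) ≥ 1, i.e. iff j's share is at least 0.3125.
Only D (7/19) clears that bar, contributing 39; the remaining 3 contribute 0. Total contributed: 39.
The maintenance fund pays out 3.2 × 39 = 124.80 in total (split across the unequal shares, but the aggregate is all that matters for the group sum).
The 3 free-riders keep 39 each, adding 117. Group total = 117 + 124.80 = 241.80.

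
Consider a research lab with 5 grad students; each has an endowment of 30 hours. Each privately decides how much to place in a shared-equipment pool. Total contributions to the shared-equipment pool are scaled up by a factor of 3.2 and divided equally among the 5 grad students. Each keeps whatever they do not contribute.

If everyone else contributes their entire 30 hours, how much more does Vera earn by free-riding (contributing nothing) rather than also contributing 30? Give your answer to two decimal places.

10.80 hours

Switching from a contribution of 30 to 0 lets Vera keep an extra 30 hours, but lowers the shared-equipment pool by 30, which costs Vera their own share of that drop: 3.2/5 × 30 = 19.20.
Net gain = 30 − 19.20 = 10.80. The private return per contributed unit (0.6400) is below 1, so free-riding is indeed the best response regardless of what the others do.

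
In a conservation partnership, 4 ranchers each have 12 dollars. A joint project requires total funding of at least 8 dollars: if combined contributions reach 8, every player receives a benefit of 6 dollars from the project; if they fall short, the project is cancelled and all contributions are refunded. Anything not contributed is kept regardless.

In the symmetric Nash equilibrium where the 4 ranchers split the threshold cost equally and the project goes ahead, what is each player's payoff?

Equal share of the threshold: 8/4 = 2.
At this profile no one gains by cutting their contribution: any cut drops the total below 8, the project is cancelled, contributions are refunded, and the deviator ends with 12, which is less than 12 − 2 + 6 = 16. Contributing more than 2 just wastes the excess. So contributing exactly 2 is a best response.
Each player's payoff: 12 − 2 + 6 = 16.

16 dollars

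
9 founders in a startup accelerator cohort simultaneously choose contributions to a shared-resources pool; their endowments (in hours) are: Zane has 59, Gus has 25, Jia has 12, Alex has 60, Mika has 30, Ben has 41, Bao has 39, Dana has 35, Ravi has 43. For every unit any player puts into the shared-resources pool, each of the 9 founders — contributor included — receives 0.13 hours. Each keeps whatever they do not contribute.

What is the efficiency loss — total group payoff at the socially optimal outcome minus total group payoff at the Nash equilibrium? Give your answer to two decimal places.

The private return per contributed unit is 0.13 < 1 for everyone, so the Nash equilibrium is zero contribution and the group total is Σ E_j = 59 + 25 + 12 + 60 + 30 + 41 + 39 + 35 + 43 = 344.
Each contributed unit returns 1.170 to the group, so the social optimum is full contribution by everyone: group total = 1.170 × 344 = 402.48.
Efficiency loss = (1.170 − 1) × 344 = 58.48.

58.48 hours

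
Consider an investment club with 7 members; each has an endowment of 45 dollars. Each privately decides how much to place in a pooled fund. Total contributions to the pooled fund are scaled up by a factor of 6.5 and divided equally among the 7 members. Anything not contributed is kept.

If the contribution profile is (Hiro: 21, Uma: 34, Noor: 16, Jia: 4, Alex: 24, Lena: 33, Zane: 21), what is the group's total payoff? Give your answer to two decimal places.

Total contributed: 21 + 34 + 16 + 4 + 24 + 33 + 21 = 153; total kept: 7 × 45 − 153 = 162.
The pooled fund pays out 6.5 × 153 = 994.50 in aggregate.
Group total = 162 + 994.50 = 1156.50.

1156.50 dollars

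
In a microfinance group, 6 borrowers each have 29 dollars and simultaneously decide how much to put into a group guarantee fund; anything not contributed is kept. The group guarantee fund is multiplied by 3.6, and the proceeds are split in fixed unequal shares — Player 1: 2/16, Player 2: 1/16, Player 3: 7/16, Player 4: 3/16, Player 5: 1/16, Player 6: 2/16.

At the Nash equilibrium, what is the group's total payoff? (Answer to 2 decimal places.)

249.40 dollars

Each unit j contributes comes back to j as 3.6 × (j's share), so j prefers to contribute only if that share exceeds 1/3.6 = 0.2778; otherwise keeping the unit dominates.
Player 3 alone (share 7/16) is above the threshold, contributing 29; the remaining 5 contribute 0. Total contributed: 29.
The group guarantee fund pays out 3.6 × 29 = 104.40 in total (split across the unequal shares, but the aggregate is all that matters for the group sum).
The 5 free-riders keep 29 each, adding 145. Group total = 145 + 104.40 = 249.40.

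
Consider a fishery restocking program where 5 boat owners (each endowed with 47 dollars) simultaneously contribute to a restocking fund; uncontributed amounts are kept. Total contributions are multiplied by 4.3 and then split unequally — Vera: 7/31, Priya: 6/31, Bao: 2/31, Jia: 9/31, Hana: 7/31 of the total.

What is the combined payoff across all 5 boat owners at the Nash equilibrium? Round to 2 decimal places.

Each unit j contributes comes back to j as 4.3 × (j's share), so j prefers to contribute only if that share exceeds 1/4.3 = 0.2326; otherwise keeping the unit dominates.
Only Jia (9/31) clears that bar, contributing 47; the remaining 4 contribute 0. Total contributed: 47.
The restocking fund pays out 4.3 × 47 = 202.10 in total (split across the unequal shares, but the aggregate is all that matters for the group sum).
The 4 free-riders keep 47 each, adding 188. Group total = 188 + 202.10 = 390.10.

390.10 dollars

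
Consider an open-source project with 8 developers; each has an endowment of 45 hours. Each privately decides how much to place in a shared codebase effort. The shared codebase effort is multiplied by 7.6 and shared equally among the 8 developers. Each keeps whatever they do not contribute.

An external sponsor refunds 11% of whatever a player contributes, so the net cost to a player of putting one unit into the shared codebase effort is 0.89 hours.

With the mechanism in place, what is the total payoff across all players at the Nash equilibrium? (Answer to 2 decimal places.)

Under the mechanism each unit contributed yields (7.6/8) / 0.89 = 1.0674 back to its contributor per unit of net cost, which exceeds 1, making full contribution the dominant choice for everyone.
At the Nash equilibrium everyone contributes 45. Group total payoff = 8 × (45 × 0.11 + 7.6 × 45) = 2775.60.

2775.60 hours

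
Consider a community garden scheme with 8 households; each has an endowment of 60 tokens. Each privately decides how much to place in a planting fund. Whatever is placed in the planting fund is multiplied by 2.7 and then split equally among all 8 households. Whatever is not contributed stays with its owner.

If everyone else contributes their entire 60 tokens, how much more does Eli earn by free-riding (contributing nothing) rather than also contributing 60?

39.75 tokens

Switching from a contribution of 60 to 0 lets Eli keep an extra 60 tokens, but lowers the planting fund by 60, which costs Eli their own share of that drop: 2.7/8 × 60 = 20.25.
Net gain = 60 − 20.25 = 39.75. The private return per contributed unit (0.3375) is below 1, so free-riding is indeed the best response regardless of what the others do.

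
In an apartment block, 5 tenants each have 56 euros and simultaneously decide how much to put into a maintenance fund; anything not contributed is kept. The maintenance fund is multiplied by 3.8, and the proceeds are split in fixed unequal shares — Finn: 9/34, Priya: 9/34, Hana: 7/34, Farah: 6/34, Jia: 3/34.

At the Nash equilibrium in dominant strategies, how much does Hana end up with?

143.62 euros

Each unit j contributes comes back to j as 3.8 × (j's share), so j prefers to contribute only if that share exceeds 1/3.8 = 0.2632; otherwise keeping the unit dominates.
Finn and Priya clear that bar, contributing 56 each; the remaining 3 contribute 0. Total contributed: 112.
Hana keeps 56 and receives 3.8 × 112 × 7/34 = 87.62 from the maintenance fund, for a payoff of 143.62.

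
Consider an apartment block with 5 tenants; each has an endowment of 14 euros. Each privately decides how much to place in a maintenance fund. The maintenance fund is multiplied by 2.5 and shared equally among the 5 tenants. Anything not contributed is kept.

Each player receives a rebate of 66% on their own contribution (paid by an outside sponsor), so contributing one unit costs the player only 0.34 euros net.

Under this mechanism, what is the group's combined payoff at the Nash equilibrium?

With the mechanism, a contributed unit returns (2.5/5) / 0.34 = 1.4706 per unit of net cost to the contributor — now above 1 — so contributing fully is weakly dominant for every player.
At the Nash equilibrium everyone contributes 14. Group total payoff = 5 × (14 × 0.66 + 2.5 × 14) = 221.20.

221.20 euros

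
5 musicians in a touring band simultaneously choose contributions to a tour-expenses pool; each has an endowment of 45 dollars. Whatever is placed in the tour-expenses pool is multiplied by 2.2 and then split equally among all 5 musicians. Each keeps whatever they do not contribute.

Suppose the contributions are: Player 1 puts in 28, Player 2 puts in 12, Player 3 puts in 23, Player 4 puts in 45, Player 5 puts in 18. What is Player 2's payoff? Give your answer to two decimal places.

Total contributed: 28 + 12 + 23 + 45 + 18 = 126.
Each receives 2.2 × 126 / 5 = 55.44 from the tour-expenses pool.
Player 2 keeps 45 − 12 = 33, so Player 2's payoff is 33 + 55.44 = 88.44.

88.44 dollars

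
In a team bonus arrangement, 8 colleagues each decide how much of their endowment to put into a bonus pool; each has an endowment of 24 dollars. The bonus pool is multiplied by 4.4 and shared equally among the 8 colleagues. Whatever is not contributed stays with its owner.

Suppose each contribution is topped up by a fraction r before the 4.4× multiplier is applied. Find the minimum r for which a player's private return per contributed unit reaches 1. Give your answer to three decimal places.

0.818

With matching at rate r, one contributed unit becomes (1 + r) in the bonus pool and returns 4.4 × (1 + r) / 8 to the contributor.
Setting this equal to 1: 1 + r = 8/4.4 = 1.8182.
So the minimum matching rate is r = 1.8182 − 1 = 0.818.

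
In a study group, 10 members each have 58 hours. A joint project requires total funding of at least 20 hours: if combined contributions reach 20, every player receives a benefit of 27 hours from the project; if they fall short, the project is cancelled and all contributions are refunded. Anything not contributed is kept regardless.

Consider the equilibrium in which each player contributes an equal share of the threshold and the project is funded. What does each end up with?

83 hours

Equal share of the threshold: 20/10 = 2.
At this profile no one gains by cutting their contribution: any cut drops the total below 20, the project is cancelled, contributions are refunded, and the deviator ends with 58, which is less than 58 − 2 + 27 = 83. Contributing more than 2 just wastes the excess. So contributing exactly 2 is a best response.
Each player's payoff: 58 − 2 + 27 = 83.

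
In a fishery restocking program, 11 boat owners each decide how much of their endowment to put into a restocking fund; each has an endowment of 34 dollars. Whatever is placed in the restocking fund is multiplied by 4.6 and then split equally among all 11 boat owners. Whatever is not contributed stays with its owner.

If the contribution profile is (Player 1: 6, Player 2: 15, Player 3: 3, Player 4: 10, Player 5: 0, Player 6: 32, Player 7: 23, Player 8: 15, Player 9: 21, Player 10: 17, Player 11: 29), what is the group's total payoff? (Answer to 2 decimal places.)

Total contributed: 6 + 15 + 3 + 10 + 0 + 32 + 23 + 15 + 21 + 17 + 29 = 171; total kept: 11 × 34 − 171 = 203.
The restocking fund pays out 4.6 × 171 = 786.60 in aggregate.
Group total = 203 + 786.60 = 989.60.

989.60 dollars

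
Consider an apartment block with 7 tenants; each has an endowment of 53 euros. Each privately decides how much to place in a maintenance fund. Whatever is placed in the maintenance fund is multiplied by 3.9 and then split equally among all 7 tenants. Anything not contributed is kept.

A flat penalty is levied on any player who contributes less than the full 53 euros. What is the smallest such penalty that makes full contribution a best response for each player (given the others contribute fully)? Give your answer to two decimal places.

Given the others contribute fully, the best deviation is to contribute 0 (any partial contribution still incurs the fine and gives up units whose private return 0.5571 is below 1).
Deviating from 53 to 0 saves 53 euros but forfeits the deviator's share of the drop in the maintenance fund: 3.9/7 × 53 = 29.53.
So the deviation gain is 53 − 29.53 = 23.47, and the fine must be at least 23.47 euros to wipe it out.

23.47 euros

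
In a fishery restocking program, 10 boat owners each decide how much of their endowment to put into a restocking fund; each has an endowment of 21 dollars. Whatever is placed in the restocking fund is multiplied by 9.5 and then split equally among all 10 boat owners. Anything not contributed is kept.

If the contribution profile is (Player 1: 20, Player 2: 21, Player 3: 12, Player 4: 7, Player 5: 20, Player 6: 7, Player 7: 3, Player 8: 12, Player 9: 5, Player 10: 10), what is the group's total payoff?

1204.50 dollars

Total contributed: 20 + 21 + 12 + 7 + 20 + 7 + 3 + 12 + 5 + 10 = 117; total kept: 10 × 21 − 117 = 93.
The restocking fund pays out 9.5 × 117 = 1111.50 in aggregate.
Group total = 93 + 1111.50 = 1204.50.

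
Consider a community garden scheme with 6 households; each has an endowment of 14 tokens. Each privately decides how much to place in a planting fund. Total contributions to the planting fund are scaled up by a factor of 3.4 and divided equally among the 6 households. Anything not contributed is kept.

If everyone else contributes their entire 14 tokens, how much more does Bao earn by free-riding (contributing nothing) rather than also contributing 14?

Switching from a contribution of 14 to 0 lets Bao keep an extra 14 tokens, but lowers the planting fund by 14, which costs Bao their own share of that drop: 3.4/6 × 14 = 7.93.
Net gain = 14 − 7.93 = 6.07. The private return per contributed unit (0.5667) is below 1, so free-riding is indeed the best response regardless of what the others do.

6.07 tokens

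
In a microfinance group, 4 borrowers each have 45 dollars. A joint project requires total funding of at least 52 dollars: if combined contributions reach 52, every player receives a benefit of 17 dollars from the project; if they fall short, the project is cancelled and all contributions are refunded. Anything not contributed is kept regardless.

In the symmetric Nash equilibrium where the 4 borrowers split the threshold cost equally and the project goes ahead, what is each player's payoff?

Equal share of the threshold: 52/4 = 13.
At this profile no one gains by cutting their contribution: any cut drops the total below 52, the project is cancelled, contributions are refunded, and the deviator ends with 45, which is less than 45 − 13 + 17 = 49. Contributing more than 13 just wastes the excess. So contributing exactly 13 is a best response.
Each player's payoff: 45 − 13 + 17 = 49.

49 dollars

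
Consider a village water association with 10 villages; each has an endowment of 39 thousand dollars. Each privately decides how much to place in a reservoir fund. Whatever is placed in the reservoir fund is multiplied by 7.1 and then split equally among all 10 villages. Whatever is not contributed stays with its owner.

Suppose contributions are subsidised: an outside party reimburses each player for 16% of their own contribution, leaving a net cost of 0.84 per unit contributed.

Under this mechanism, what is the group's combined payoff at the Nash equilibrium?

390.00 thousand dollars

Even with the mechanism, each unit contributed returns only (7.1/10) / 0.84 = 0.8452 per unit of net cost, so contributing nothing is still dominant.
Everyone keeps their endowment and the group total is 10 × 39 = 390.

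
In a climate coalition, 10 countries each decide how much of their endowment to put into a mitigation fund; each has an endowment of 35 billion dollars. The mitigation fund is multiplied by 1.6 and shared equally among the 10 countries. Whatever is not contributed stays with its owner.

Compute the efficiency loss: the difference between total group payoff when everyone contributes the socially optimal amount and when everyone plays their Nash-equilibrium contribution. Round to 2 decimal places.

Each contributed unit returns 1.6/10 = 0.1600 to its contributor — below 1 — so contributing 0 is dominant for every player. At the Nash equilibrium everyone keeps their 35, and the group total is 10 × 35 = 350.
Each contributed unit returns 1.600 to the group as a whole (0.1600 to each of 10 players), which exceeds 1, so the social optimum is full contribution: group total = 1.600 × 350 = 560.00.
Efficiency loss = 560.00 − 350 = 210.00.

210.00 billion dollars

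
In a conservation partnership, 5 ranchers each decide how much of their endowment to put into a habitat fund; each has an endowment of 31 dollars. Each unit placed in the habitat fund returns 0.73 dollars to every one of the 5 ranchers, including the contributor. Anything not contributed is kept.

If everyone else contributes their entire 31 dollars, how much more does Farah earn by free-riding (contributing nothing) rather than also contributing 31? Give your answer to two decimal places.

8.37 dollars

Switching from a contribution of 31 to 0 lets Farah keep an extra 31 dollars, but lowers the habitat fund by 31, which costs Farah their own share of that drop: 0.73 × 31 = 22.63.
Net gain = 31 − 22.63 = 8.37. The private return per contributed unit (0.73) is below 1, so free-riding is indeed the best response regardless of what the others do.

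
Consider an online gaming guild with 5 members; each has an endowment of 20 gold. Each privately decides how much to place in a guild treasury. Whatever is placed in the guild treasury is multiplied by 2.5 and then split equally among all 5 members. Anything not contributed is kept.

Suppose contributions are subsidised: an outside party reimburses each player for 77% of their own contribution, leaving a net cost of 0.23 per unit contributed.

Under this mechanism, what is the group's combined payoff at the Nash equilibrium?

The effective private return per unit is now (2.5/5) / 0.23 = 2.1739 > 1, so every player's dominant strategy flips to full contribution.
So the Nash equilibrium is full contribution by all 5; the group earns 5 × (20 × 0.77 + 2.5 × 20) = 327.00.

327.00 gold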